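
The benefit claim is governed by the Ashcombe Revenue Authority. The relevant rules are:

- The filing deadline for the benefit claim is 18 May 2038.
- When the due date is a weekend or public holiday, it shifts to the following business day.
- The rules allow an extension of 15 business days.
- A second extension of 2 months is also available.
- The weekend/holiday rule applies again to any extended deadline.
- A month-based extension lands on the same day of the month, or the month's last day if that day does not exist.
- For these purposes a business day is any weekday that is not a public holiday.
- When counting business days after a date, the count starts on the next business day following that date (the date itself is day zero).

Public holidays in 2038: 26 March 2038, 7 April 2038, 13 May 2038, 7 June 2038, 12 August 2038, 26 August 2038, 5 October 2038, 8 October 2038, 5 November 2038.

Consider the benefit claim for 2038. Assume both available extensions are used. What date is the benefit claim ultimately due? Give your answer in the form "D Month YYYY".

9 August 2038

The stated deadline is 18 May 2038.
Since 18 May 2038 is a Tuesday and not a holiday, the date is unchanged.
The 15-business-day extension runs from 18 May 2038 to 9 June 2038.
9 June 2038 is a Wednesday and not a listed holiday, so it stands.
Applying the 2 months extension: 2 months after 9 June 2038 is 9 August 2038.
9 August 2038 (Monday) is already a business day.
Deadline: 9 August 2038.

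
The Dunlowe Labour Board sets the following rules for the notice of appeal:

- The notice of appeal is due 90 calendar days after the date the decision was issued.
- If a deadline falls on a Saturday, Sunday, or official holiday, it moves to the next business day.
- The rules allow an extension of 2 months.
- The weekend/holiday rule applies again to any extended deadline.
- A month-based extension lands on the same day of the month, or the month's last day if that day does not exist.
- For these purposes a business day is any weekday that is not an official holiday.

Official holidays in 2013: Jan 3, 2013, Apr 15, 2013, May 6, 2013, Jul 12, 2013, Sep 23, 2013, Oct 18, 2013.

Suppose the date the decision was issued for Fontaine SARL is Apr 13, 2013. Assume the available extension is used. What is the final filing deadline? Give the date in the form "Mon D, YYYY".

Adding 90 calendar days to Apr 13, 2013 gives Jul 12, 2013.
Because Jul 12, 2013 is a listed holiday, the deadline becomes Jul 15, 2013 (Monday).
Add 2 months to Jul 15, 2013: Sep 15, 2013.
Because Sep 15, 2013 is a Sunday, the deadline becomes Sep 16, 2013 (Monday).
So the filing is due Sep 16, 2013.

Sep 16, 2013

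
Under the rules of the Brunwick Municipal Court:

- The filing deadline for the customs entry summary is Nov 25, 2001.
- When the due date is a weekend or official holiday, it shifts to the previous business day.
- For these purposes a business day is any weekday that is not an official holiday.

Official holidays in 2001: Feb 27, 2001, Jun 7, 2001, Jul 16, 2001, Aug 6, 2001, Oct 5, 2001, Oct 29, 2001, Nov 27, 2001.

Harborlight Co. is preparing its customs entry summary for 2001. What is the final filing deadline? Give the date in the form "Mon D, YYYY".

The statutory due date is Nov 25, 2001.
Because Nov 25, 2001 is a Sunday, the deadline becomes Nov 23, 2001 (Friday).
Final deadline: Nov 23, 2001.

Nov 23, 2001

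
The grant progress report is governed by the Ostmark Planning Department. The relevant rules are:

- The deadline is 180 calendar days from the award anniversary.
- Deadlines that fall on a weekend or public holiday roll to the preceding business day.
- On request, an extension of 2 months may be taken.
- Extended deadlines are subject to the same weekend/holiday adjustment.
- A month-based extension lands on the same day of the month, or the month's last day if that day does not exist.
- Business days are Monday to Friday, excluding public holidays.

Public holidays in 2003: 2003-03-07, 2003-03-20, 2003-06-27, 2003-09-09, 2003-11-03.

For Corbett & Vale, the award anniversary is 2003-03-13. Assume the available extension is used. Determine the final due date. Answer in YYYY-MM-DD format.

From 2003-03-13, 180 calendar days later is 2003-09-09.
Because 2003-09-09 is a listed holiday, the deadline becomes 2003-09-08 (Monday).
The 2 months extension carries 2003-09-08 to 2003-11-08.
2003-11-08 is a Saturday; the preceding business day is 2003-11-07 (Friday).
Deadline: 2003-11-07.

2003-11-07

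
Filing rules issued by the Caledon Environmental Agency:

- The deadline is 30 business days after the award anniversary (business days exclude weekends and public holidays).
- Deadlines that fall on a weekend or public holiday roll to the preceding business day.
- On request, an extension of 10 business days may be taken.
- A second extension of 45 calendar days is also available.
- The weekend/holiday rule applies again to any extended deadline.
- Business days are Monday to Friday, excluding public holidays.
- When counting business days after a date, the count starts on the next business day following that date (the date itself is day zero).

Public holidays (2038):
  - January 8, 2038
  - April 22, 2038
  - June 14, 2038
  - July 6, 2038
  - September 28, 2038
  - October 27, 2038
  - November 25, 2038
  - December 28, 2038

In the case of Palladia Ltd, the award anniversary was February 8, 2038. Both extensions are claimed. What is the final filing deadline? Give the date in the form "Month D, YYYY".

May 20, 2038

Starting the day after February 8, 2038 and counting 30 business days lands on March 22, 2038.
March 22, 2038 is a Monday and not a listed holiday, so it stands.
The 10-business-day extension runs from March 22, 2038 to April 5, 2038.
April 5, 2038 (Monday) is already a business day.
Add the 45 calendar-day extension to April 5, 2038: May 20, 2038.
May 20, 2038 is a Thursday and not a listed holiday, so it stands.
So the filing is due May 20, 2038.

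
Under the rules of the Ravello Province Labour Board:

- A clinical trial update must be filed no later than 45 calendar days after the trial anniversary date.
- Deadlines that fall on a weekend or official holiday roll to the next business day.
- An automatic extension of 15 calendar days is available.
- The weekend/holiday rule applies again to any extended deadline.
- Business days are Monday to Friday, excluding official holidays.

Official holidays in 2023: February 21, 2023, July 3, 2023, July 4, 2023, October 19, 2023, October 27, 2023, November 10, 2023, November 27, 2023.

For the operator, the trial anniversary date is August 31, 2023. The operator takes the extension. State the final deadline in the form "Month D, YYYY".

45 calendar days after August 31, 2023 is October 15, 2023.
October 15, 2023 is a Sunday, so it moves to the next business day, October 16, 2023 (Monday).
With the 15-day extension, October 16, 2023 becomes October 31, 2023.
Since October 31, 2023 is a Tuesday and not a holiday, the date is unchanged.
Deadline: October 31, 2023.

October 31, 2023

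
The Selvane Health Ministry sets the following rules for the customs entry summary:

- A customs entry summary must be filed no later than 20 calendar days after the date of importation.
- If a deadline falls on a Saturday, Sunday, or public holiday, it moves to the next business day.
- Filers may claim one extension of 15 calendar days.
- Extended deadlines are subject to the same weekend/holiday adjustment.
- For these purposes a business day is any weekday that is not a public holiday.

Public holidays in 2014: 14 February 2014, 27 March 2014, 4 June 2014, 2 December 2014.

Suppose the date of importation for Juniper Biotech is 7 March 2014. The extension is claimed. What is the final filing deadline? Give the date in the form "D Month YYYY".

14 April 2014

Adding 20 calendar days to 7 March 2014 gives 27 March 2014.
27 March 2014 falls on a listed holiday. Rolling to the next business day gives 28 March 2014, a Friday.
Applying the 15-calendar-day extension: 28 March 2014 + 15 days = 12 April 2014.
12 April 2014 falls on a Saturday. Rolling to the next business day gives 14 April 2014, a Monday.
Final deadline: 14 April 2014.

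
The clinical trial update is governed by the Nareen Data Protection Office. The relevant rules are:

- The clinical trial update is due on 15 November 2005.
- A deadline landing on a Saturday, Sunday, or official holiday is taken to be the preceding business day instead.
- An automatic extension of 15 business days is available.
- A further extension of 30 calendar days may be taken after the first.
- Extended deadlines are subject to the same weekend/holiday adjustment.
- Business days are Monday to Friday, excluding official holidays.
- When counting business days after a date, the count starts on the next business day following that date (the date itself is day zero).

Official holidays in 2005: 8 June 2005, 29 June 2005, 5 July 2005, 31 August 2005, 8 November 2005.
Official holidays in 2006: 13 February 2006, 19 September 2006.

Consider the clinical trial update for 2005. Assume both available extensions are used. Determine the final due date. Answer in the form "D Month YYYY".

5 January 2006

The statutory due date is 15 November 2005.
Since 15 November 2005 is a Tuesday and not a holiday, the date is unchanged.
The 15-business-day extension runs from 15 November 2005 to 6 December 2005.
6 December 2005 is a Tuesday and not a listed holiday, so it stands.
The 30-calendar-day extension moves the deadline from 6 December 2005 to 5 January 2006.
Since 5 January 2006 is a Thursday and not a holiday, the date is unchanged.
The final due date is 5 January 2006.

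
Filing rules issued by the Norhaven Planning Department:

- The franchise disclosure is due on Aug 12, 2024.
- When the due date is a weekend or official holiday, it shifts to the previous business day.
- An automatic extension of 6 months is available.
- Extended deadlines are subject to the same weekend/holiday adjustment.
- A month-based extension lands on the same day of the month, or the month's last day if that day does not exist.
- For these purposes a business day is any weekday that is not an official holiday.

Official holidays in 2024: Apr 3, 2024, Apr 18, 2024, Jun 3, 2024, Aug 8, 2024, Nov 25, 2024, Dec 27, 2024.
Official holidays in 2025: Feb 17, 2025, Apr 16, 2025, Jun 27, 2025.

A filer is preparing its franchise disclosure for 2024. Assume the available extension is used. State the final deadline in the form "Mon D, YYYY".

Start from the fixed due date, Aug 12, 2024.
Aug 12, 2024 (Monday) is already a business day.
Applying the 6 months extension: 6 months after Aug 12, 2024 is Feb 12, 2025.
Feb 12, 2025 (Wednesday) is already a business day.
Deadline: Feb 12, 2025.

Feb 12, 2025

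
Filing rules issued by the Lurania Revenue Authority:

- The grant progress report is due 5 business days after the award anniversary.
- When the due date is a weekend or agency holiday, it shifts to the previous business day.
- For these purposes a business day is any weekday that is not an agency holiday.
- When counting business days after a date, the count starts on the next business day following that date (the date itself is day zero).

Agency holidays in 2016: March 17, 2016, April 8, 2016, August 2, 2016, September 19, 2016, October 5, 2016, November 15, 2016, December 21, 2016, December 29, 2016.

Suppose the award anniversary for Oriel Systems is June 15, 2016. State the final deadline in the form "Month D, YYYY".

Starting the day after June 15, 2016 and counting 5 business days lands on June 22, 2016.
June 22, 2016 (Wednesday) is already a business day.
Deadline: June 22, 2016.

June 22, 2016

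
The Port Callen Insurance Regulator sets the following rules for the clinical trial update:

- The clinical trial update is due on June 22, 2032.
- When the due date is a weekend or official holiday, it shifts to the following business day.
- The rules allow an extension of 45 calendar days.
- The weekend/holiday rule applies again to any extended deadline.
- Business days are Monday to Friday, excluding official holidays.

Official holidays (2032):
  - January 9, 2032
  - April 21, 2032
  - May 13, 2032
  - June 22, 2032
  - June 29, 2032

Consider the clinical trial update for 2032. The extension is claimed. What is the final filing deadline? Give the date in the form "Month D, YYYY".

August 9, 2032

Start from the fixed due date, June 22, 2032.
June 22, 2032 is a listed holiday, so it moves to the next business day, June 23, 2032 (Wednesday).
With the 45-day extension, June 23, 2032 becomes August 7, 2032.
August 7, 2032 falls on a Saturday. Rolling to the next business day gives August 9, 2032, a Monday.
The final due date is August 9, 2032.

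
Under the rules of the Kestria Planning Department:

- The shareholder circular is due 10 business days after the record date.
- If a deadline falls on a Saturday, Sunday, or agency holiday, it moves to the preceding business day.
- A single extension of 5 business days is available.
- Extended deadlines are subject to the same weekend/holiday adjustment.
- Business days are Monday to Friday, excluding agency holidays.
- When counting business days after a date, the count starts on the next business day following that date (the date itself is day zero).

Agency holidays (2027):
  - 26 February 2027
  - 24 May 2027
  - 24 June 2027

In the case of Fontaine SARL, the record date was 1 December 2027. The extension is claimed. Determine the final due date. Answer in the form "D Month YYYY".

10 business days after 1 December 2027, excluding weekends and holidays, is 15 December 2027.
15 December 2027 falls on a Wednesday, which is a business day, so no adjustment is needed.
The 5-business-day extension runs from 15 December 2027 to 22 December 2027.
22 December 2027 falls on a Wednesday, which is a business day, so no adjustment is needed.
The final due date is 22 December 2027.

22 December 2027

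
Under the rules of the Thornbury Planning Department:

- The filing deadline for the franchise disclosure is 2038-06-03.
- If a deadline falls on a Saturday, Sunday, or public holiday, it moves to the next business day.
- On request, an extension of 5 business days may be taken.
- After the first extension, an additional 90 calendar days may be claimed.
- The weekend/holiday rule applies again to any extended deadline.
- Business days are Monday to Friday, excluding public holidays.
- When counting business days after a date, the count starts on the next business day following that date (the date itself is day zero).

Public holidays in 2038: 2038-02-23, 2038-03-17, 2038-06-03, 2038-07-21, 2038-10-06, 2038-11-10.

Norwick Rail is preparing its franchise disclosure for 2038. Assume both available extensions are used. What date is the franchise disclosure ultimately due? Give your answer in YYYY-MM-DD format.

2038-09-09

Start from the fixed due date, 2038-06-03.
2038-06-03 falls on a listed holiday. Rolling to the next business day gives 2038-06-04, a Friday.
The 5-business-day extension runs from 2038-06-04 to 2038-06-11.
2038-06-11 is a Friday and not a listed holiday, so it stands.
Add the 90 calendar-day extension to 2038-06-11: 2038-09-09.
2038-09-09 (Thursday) is already a business day.
Final deadline: 2038-09-09.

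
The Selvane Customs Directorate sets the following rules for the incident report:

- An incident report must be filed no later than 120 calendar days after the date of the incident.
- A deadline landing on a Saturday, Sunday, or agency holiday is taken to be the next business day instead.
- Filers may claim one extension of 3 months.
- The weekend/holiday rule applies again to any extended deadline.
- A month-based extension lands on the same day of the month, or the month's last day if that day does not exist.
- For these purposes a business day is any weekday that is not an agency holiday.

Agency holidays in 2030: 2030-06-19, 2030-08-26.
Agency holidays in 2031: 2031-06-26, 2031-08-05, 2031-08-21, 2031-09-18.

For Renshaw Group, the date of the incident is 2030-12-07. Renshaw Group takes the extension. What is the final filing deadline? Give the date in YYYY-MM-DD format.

120 calendar days after 2030-12-07 is 2031-04-06.
2031-04-06 is a Sunday; the next business day is 2031-04-07 (Monday).
Applying the 3 months extension: 3 months after 2031-04-07 is 2031-07-07.
2031-07-07 (Monday) is already a business day.
The final due date is 2031-07-07.

2031-07-07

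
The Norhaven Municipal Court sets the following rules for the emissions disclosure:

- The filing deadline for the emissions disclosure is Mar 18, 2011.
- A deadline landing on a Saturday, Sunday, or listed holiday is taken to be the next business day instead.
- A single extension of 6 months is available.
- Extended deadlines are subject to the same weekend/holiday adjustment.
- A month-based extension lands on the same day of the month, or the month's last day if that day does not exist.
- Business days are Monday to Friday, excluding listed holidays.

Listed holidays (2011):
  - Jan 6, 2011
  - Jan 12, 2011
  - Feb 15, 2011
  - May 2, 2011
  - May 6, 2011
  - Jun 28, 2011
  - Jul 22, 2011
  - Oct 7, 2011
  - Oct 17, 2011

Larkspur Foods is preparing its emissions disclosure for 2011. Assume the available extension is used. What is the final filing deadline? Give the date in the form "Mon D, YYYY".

Sep 19, 2011

The stated deadline is Mar 18, 2011.
Mar 18, 2011 (Friday) is already a business day.
Add 6 months to Mar 18, 2011: Sep 18, 2011.
Because Sep 18, 2011 is a Sunday, the deadline becomes Sep 19, 2011 (Monday).
The final due date is Sep 19, 2011.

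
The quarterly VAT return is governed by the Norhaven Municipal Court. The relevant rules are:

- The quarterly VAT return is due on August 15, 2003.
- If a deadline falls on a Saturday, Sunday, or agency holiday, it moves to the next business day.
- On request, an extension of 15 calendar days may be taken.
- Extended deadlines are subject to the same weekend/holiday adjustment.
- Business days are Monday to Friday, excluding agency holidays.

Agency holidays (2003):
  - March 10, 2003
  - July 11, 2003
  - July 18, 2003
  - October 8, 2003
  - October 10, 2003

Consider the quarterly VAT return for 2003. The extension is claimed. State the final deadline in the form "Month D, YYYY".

September 1, 2003

The stated deadline is August 15, 2003.
Since August 15, 2003 is a Friday and not a holiday, the date is unchanged.
With the 15-day extension, August 15, 2003 becomes August 30, 2003.
August 30, 2003 is a Saturday, so it moves to the next business day, September 1, 2003 (Monday).
So the filing is due September 1, 2003.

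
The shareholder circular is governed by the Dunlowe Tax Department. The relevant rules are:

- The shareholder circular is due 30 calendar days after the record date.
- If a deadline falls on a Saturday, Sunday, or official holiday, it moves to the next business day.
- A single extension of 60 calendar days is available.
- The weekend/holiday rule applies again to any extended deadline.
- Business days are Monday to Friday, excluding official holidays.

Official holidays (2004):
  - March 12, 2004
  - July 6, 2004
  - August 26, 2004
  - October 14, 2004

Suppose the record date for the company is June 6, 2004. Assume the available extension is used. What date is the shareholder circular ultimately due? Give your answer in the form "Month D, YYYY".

September 6, 2004

30 calendar days after June 6, 2004 is July 6, 2004.
July 6, 2004 is a listed holiday; the next business day is July 7, 2004 (Wednesday).
Applying the 60-calendar-day extension: July 7, 2004 + 60 days = September 5, 2004.
September 5, 2004 is a Sunday, so it moves to the next business day, September 6, 2004 (Monday).
Deadline: September 6, 2004.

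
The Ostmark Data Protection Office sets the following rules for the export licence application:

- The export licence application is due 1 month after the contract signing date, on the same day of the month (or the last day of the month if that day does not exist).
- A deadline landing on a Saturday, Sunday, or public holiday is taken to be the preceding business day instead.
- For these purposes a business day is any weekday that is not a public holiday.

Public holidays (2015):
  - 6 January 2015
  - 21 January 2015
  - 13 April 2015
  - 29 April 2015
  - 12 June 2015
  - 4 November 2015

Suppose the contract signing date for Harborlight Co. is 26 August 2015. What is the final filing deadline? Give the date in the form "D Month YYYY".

25 September 2015

1 month from 26 August 2015 is 26 September 2015.
26 September 2015 is a Saturday; the preceding business day is 25 September 2015 (Friday).
So the filing is due 25 September 2015.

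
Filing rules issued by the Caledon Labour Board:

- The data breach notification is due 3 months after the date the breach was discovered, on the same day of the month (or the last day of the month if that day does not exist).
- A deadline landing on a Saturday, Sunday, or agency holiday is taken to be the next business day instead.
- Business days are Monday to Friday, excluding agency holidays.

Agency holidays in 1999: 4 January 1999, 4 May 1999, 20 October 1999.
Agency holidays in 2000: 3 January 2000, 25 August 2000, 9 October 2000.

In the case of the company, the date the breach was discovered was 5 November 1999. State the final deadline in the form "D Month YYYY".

Moving 3 months forward from 5 November 1999 on the corresponding day gives 5 February 2000.
Because 5 February 2000 is a Saturday, the deadline becomes 7 February 2000 (Monday).
Deadline: 7 February 2000.

7 February 2000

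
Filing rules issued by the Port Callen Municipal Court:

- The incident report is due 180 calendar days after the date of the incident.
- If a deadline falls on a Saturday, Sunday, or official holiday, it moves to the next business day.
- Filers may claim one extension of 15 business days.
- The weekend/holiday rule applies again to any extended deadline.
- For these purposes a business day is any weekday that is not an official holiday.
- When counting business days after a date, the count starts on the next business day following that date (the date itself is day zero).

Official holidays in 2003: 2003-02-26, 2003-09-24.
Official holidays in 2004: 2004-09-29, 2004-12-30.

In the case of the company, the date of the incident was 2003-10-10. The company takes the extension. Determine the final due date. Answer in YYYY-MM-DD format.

2004-04-28

Trigger date 2003-10-10 + 180 calendar days = 2004-04-07.
2004-04-07 (Wednesday) is already a business day.
The 15-business-day extension runs from 2004-04-07 to 2004-04-28.
Since 2004-04-28 is a Wednesday and not a holiday, the date is unchanged.
Deadline: 2004-04-28.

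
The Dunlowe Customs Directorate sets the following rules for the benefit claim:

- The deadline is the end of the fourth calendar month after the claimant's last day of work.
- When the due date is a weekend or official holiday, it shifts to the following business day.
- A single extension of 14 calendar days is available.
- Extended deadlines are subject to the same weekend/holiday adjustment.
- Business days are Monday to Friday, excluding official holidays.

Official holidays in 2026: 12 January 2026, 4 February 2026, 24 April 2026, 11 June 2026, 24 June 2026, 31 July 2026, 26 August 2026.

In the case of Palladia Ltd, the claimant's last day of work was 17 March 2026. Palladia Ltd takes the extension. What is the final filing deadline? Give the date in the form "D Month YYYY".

17 August 2026

The fourth month after 17 March 2026 is July 2026, whose last day is 31 July 2026.
31 July 2026 is a listed holiday; the next business day is 3 August 2026 (Monday).
Applying the 14-calendar-day extension: 3 August 2026 + 14 days = 17 August 2026.
Since 17 August 2026 is a Monday and not a holiday, the date is unchanged.
Final deadline: 17 August 2026.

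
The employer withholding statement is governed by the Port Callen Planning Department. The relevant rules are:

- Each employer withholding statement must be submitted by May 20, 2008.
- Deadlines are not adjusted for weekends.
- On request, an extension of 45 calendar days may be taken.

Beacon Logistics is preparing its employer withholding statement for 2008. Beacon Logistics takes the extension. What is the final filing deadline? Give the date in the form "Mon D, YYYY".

Jul 4, 2008

The stated deadline is May 20, 2008.
May 20, 2008 falls on a Tuesday. The rules make no weekend/holiday allowance, so it remains May 20, 2008.
The 45-calendar-day extension moves the deadline from May 20, 2008 to Jul 4, 2008.
No adjustment is made for weekends or holidays, so Jul 4, 2008 stands.
So the filing is due Jul 4, 2008.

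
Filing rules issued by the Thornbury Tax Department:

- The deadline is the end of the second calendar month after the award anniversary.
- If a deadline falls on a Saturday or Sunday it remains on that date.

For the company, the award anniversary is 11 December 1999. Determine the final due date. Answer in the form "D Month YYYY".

29 February 2000

2 months after 11 December 1999 is February 2000; that month ends on 29 February 2000.
No adjustment is made for weekends or holidays, so 29 February 2000 stands.
Deadline: 29 February 2000.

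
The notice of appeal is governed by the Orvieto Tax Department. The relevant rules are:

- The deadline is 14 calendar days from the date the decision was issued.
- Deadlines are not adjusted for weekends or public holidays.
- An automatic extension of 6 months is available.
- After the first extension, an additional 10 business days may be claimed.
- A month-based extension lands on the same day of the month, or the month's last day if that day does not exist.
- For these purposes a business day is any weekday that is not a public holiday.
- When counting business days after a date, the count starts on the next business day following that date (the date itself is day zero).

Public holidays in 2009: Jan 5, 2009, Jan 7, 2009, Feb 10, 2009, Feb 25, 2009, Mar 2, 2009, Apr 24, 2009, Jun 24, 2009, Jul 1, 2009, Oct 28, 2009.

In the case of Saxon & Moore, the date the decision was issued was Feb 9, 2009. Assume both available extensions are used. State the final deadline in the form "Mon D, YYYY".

Sep 4, 2009

14 calendar days after Feb 9, 2009 is Feb 23, 2009.
Feb 23, 2009 falls on a Monday. The rules make no weekend/holiday allowance, so it remains Feb 23, 2009.
Add 6 months to Feb 23, 2009: Aug 23, 2009.
No adjustment is made for weekends or holidays, so Aug 23, 2009 stands.
Applying the 10-business-day extension: 10 business days after Aug 23, 2009 is Sep 4, 2009.
No adjustment is made for weekends or holidays, so Sep 4, 2009 stands.
So the filing is due Sep 4, 2009.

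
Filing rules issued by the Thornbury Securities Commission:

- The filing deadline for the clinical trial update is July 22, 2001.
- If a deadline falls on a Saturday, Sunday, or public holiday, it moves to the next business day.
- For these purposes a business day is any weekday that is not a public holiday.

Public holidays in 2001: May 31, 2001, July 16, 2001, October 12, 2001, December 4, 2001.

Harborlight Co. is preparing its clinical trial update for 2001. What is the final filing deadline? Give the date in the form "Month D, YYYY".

The stated deadline is July 22, 2001.
July 22, 2001 falls on a Sunday. Rolling to the next business day gives July 23, 2001, a Monday.
Final deadline: July 23, 2001.

July 23, 2001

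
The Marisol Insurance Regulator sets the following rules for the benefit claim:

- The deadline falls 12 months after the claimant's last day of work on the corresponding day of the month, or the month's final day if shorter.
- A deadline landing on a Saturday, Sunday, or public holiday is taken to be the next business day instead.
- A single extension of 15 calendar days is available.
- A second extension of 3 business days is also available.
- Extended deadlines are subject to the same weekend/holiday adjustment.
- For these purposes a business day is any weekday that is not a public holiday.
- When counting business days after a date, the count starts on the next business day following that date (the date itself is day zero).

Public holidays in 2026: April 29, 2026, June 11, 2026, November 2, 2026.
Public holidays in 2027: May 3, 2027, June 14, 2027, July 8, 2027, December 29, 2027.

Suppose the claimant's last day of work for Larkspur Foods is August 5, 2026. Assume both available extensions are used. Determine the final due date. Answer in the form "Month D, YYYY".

Moving 12 months forward from August 5, 2026 on the corresponding day gives August 5, 2027.
August 5, 2027 (Thursday) is already a business day.
Add the 15 calendar-day extension to August 5, 2027: August 20, 2027.
August 20, 2027 is a Friday and not a listed holiday, so it stands.
The 3-business-day extension runs from August 20, 2027 to August 25, 2027.
August 25, 2027 is a Wednesday and not a listed holiday, so it stands.
The final due date is August 25, 2027.

August 25, 2027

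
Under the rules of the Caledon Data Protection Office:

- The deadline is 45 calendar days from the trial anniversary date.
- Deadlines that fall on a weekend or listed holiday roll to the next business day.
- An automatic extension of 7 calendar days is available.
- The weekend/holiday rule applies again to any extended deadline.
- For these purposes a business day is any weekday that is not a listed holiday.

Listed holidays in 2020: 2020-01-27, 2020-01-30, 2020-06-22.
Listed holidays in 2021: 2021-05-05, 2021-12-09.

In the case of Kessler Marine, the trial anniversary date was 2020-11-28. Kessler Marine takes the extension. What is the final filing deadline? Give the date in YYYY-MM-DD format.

2021-01-19

45 calendar days after 2020-11-28 is 2021-01-12.
2021-01-12 (Tuesday) is already a business day.
With the 7-day extension, 2021-01-12 becomes 2021-01-19.
Since 2021-01-19 is a Tuesday and not a holiday, the date is unchanged.
Deadline: 2021-01-19.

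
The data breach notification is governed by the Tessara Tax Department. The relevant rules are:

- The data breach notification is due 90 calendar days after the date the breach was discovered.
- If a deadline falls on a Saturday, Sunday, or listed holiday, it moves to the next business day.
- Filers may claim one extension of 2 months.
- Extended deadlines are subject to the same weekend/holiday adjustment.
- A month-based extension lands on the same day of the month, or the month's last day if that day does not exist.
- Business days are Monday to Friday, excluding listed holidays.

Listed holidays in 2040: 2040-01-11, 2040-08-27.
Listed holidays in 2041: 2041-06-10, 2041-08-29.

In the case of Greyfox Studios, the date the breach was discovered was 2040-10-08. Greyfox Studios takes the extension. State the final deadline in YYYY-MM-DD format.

2041-03-07

Trigger date 2040-10-08 + 90 calendar days = 2041-01-06.
2041-01-06 is a Sunday; the next business day is 2041-01-07 (Monday).
The 2 months extension carries 2041-01-07 to 2041-03-07.
2041-03-07 (Thursday) is already a business day.
The final due date is 2041-03-07.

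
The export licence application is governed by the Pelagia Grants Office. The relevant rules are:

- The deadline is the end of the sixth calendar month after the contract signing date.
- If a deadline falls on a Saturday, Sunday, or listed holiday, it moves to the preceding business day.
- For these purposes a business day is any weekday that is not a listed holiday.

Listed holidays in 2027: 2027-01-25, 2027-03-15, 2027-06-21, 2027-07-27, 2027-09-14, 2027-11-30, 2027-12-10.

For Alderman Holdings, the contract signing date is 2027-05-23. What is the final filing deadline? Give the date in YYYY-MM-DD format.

The sixth month after 2027-05-23 is November 2027, whose last day is 2027-11-30.
2027-11-30 is a listed holiday, so it moves to the preceding business day, 2027-11-29 (Monday).
So the filing is due 2027-11-29.

2027-11-29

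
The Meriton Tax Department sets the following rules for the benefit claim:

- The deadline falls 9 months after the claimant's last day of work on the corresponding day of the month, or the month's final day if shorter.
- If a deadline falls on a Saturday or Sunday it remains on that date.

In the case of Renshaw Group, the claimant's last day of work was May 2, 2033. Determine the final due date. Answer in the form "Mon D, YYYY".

Feb 2, 2034

9 months from May 2, 2033 is Feb 2, 2034.
Feb 2, 2034 falls on a Thursday. The rules make no weekend/holiday allowance, so it remains Feb 2, 2034.
The final due date is Feb 2, 2034.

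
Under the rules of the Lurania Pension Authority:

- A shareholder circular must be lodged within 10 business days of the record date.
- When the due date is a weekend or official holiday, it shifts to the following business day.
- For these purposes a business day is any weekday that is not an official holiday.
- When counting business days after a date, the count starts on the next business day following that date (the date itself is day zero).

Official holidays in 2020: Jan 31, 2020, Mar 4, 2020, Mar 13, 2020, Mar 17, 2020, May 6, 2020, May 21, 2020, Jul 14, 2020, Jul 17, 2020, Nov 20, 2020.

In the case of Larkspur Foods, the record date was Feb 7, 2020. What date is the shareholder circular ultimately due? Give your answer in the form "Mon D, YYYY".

Feb 21, 2020

Starting the day after Feb 7, 2020 and counting 10 business days lands on Feb 21, 2020.
Feb 21, 2020 (Friday) is already a business day.
The final due date is Feb 21, 2020.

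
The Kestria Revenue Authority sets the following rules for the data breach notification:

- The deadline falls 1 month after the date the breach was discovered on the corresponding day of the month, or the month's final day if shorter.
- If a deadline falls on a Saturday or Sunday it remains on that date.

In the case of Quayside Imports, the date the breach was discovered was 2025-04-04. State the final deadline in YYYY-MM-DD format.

1 month after 2025-04-04, on the same day of the month, is 2025-05-04.
No adjustment is made for weekends or holidays, so 2025-05-04 stands.
The final due date is 2025-05-04.

2025-05-04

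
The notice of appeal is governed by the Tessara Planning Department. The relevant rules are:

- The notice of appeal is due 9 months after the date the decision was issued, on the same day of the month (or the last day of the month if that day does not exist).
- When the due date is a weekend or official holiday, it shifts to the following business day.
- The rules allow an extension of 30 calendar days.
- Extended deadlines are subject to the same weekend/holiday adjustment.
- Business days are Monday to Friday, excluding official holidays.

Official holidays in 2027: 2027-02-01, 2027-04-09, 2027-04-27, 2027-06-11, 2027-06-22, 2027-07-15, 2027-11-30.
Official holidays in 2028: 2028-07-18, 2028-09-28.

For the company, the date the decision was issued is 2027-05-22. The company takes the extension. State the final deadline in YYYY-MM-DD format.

2028-03-23

9 months after 2027-05-22, on the same day of the month, is 2028-02-22.
Since 2028-02-22 is a Tuesday and not a holiday, the date is unchanged.
The 30-calendar-day extension moves the deadline from 2028-02-22 to 2028-03-23.
2028-03-23 falls on a Thursday, which is a business day, so no adjustment is needed.
Deadline: 2028-03-23.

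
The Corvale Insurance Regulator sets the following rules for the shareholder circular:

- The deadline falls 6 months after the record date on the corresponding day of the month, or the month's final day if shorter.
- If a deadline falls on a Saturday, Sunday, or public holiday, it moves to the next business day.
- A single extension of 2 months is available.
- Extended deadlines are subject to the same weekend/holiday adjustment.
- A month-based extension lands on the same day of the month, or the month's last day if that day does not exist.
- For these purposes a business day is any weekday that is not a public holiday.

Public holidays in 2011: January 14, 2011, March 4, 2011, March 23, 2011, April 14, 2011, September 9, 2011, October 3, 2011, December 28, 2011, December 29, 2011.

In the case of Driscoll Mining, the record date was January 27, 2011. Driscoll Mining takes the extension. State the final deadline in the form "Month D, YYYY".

September 27, 2011

6 months after January 27, 2011, on the same day of the month, is July 27, 2011.
July 27, 2011 is a Wednesday and not a listed holiday, so it stands.
The 2 months extension carries July 27, 2011 to September 27, 2011.
September 27, 2011 is a Tuesday and not a listed holiday, so it stands.
Final deadline: September 27, 2011.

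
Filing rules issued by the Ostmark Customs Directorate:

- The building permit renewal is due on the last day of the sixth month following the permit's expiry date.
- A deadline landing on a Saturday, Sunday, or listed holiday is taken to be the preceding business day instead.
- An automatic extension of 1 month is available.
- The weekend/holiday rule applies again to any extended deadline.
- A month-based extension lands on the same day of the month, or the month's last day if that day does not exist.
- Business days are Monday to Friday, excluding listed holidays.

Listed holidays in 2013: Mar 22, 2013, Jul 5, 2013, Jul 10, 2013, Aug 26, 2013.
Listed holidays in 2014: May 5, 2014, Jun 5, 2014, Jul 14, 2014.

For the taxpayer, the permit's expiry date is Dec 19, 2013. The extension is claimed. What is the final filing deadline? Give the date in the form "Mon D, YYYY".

Jul 30, 2014

6 months after Dec 19, 2013 falls in June 2014; the last day of that month is Jun 30, 2014.
Jun 30, 2014 (Monday) is already a business day.
The 1 month extension carries Jun 30, 2014 to Jul 30, 2014.
Jul 30, 2014 falls on a Wednesday, which is a business day, so no adjustment is needed.
Final deadline: Jul 30, 2014.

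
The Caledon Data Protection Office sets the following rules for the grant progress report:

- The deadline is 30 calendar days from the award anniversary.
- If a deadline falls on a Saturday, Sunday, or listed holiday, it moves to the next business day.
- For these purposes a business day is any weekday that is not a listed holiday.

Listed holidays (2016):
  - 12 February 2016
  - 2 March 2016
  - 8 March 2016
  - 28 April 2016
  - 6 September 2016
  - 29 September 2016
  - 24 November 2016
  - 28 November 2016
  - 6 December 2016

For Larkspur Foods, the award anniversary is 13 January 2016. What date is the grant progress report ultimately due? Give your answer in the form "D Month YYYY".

15 February 2016

Trigger date 13 January 2016 + 30 calendar days = 12 February 2016.
12 February 2016 is a listed holiday; the next business day is 15 February 2016 (Monday).
Deadline: 15 February 2016.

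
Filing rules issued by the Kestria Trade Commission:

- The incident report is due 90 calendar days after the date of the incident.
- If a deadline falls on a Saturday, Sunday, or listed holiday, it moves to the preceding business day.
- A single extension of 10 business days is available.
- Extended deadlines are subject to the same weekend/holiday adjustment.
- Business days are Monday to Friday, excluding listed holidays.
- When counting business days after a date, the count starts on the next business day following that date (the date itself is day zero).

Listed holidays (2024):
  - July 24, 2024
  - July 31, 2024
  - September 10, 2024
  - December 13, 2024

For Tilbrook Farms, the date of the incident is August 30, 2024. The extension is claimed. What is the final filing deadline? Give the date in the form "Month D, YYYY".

December 12, 2024

From August 30, 2024, 90 calendar days later is November 28, 2024.
November 28, 2024 falls on a Thursday, which is a business day, so no adjustment is needed.
The 10-business-day extension runs from November 28, 2024 to December 12, 2024.
Since December 12, 2024 is a Thursday and not a holiday, the date is unchanged.
The final due date is December 12, 2024.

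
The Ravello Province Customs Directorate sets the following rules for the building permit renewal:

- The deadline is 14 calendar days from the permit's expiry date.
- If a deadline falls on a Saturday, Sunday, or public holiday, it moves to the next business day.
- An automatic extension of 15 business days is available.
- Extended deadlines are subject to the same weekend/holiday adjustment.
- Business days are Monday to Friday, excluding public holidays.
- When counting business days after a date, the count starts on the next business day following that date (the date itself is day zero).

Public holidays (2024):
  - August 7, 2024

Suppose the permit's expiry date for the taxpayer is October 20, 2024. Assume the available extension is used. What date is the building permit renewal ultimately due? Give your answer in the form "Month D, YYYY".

Trigger date October 20, 2024 + 14 calendar days = November 3, 2024.
November 3, 2024 is a Sunday; the next business day is November 4, 2024 (Monday).
Applying the 15-business-day extension: 15 business days after November 4, 2024 is November 25, 2024.
November 25, 2024 falls on a Monday, which is a business day, so no adjustment is needed.
Deadline: November 25, 2024.

November 25, 2024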